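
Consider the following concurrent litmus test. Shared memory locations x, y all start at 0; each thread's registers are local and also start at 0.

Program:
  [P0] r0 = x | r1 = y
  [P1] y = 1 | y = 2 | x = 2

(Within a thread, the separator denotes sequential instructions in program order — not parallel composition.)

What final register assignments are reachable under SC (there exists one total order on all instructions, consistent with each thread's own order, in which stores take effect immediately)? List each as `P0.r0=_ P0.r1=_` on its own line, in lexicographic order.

outcome vector order: (P0.r0,P0.r1)
|SC outcomes| = 4

P0.r0=0 P0.r1=0
P0.r0=0 P0.r1=1
P0.r0=0 P0.r1=2
P0.r0=2 P0.r1=2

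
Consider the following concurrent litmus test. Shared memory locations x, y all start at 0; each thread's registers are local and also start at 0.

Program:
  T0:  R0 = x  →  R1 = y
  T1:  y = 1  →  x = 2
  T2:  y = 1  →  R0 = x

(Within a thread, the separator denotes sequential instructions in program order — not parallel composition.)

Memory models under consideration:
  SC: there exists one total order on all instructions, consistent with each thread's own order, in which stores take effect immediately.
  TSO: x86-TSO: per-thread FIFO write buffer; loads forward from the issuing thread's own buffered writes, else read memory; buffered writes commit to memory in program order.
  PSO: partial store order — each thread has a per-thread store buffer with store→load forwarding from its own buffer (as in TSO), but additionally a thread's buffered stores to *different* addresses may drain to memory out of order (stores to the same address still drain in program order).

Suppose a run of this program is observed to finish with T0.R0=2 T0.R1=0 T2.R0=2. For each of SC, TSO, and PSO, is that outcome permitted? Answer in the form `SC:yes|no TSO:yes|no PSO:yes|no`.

outcome vector order: (T0.R0,T0.R1,T2.R0)
SC (6): 0/0/0 0/0/2 0/1/0 0/1/2 2/1/0 2/1/2
TSO (6): 0/0/0 0/0/2 0/1/0 0/1/2 2/1/0 2/1/2
PSO (8): 0/0/0 0/0/2 0/1/0 0/1/2 2/0/0 2/0/2 2/1/0 2/1/2
target 2/0/2 ∈ {PSO}

SC:no TSO:no PSO:yes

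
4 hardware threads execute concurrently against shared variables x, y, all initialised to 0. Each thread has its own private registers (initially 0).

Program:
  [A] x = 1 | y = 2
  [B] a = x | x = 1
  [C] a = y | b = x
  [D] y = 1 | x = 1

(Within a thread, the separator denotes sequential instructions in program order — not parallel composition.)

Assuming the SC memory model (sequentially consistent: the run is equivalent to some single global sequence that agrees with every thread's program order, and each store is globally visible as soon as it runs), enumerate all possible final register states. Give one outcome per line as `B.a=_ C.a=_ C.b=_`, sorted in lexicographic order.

B.a=0 C.a=0 C.b=0
B.a=0 C.a=0 C.b=1
B.a=0 C.a=1 C.b=0
B.a=0 C.a=1 C.b=1
B.a=0 C.a=2 C.b=1
B.a=1 C.a=0 C.b=0
B.a=1 C.a=0 C.b=1
B.a=1 C.a=1 C.b=0
B.a=1 C.a=1 C.b=1
B.a=1 C.a=2 C.b=1

outcome vector order: (B.a,C.a,C.b)
|SC outcomes| = 10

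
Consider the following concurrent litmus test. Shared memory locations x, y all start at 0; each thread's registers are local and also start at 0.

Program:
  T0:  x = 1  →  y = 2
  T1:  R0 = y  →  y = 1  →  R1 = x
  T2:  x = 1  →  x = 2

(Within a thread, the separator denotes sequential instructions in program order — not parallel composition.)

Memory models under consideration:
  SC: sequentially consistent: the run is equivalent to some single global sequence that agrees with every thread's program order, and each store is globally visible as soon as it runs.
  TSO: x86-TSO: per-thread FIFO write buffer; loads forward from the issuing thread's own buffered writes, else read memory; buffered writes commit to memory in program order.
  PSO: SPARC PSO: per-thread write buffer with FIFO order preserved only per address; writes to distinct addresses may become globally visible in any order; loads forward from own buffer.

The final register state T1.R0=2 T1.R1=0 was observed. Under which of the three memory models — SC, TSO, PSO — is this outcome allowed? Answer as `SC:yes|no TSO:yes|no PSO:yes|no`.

SC:no TSO:no PSO:yes

outcome vector order: (T1.R0,T1.R1)
SC (5): (0,0), (0,1), (0,2), (2,1), (2,2)
TSO (5): (0,0), (0,1), (0,2), (2,1), (2,2)
PSO (6): (0,0), (0,1), (0,2), (2,0), (2,1), (2,2)
target (2,0) ∈ {PSO}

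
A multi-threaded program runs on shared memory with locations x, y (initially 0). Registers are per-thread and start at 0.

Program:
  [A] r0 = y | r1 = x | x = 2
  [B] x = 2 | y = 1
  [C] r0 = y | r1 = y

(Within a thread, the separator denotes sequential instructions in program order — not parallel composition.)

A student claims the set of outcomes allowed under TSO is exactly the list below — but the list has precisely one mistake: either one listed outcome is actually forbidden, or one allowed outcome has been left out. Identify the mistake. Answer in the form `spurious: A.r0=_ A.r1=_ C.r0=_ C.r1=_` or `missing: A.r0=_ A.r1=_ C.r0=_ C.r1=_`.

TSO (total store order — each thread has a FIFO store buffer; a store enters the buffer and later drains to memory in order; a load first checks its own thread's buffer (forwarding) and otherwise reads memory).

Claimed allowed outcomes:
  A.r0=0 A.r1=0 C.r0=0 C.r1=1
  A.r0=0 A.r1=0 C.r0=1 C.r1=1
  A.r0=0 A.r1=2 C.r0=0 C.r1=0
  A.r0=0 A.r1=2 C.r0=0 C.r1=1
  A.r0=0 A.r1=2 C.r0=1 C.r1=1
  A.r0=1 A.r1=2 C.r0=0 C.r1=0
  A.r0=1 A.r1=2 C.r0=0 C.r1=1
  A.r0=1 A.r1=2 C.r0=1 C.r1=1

outcome vector order: (A.r0,A.r1,C.r0,C.r1)
[TSO] allowed = {0/0/0/0, 0/0/0/1, 0/0/1/1, 0/2/0/0, 0/2/0/1, 0/2/1/1, 1/2/0/0, 1/2/0/1, 1/2/1/1}
TSO∖claimed = {0/0/0/0}

missing: A.r0=0 A.r1=0 C.r0=0 C.r1=0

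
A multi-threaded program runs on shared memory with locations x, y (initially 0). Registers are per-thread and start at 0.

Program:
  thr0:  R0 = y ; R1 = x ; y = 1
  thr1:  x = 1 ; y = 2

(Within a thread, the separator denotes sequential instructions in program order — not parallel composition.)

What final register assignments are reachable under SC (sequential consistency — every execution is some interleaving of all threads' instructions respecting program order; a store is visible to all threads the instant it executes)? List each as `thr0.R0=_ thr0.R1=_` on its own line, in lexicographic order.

outcome vector order: (thr0.R0,thr0.R1)
|SC outcomes| = 3

thr0.R0=0 thr0.R1=0
thr0.R0=0 thr0.R1=1
thr0.R0=2 thr0.R1=1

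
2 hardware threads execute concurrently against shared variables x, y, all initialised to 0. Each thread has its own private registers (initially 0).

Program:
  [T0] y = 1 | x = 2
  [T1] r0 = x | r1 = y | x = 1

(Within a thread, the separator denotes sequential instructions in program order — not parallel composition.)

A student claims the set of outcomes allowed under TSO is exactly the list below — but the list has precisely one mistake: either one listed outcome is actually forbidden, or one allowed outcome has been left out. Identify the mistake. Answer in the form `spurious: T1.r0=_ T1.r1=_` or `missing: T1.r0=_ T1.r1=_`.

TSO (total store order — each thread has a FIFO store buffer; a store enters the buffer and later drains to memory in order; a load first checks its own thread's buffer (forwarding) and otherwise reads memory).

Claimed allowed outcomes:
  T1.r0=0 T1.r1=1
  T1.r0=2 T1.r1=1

outcome vector order: (T1.r0,T1.r1)
under TSO → 00 01 21
TSO∖claimed = {00}

missing: T1.r0=0 T1.r1=0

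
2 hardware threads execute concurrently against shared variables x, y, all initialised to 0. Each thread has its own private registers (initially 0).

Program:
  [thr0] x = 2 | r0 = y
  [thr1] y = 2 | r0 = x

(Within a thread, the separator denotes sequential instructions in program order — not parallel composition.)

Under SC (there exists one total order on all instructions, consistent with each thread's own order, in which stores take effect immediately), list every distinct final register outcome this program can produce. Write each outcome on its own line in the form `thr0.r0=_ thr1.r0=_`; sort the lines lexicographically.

outcome vector order: (thr0.r0,thr1.r0)
|SC outcomes| = 3

thr0.r0=0 thr1.r0=2
thr0.r0=2 thr1.r0=0
thr0.r0=2 thr1.r0=2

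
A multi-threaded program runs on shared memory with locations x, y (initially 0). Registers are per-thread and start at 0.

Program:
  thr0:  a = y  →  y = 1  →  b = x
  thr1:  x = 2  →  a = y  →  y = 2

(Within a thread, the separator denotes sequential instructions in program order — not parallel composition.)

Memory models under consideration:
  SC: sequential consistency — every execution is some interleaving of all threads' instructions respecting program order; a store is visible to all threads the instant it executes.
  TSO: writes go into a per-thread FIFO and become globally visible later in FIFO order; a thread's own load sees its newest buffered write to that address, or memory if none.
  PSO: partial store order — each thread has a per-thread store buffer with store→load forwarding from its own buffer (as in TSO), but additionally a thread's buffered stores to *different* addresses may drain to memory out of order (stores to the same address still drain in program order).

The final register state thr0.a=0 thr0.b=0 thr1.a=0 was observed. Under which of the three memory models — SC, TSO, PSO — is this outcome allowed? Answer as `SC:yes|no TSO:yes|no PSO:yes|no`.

SC:no TSO:yes PSO:yes

outcome vector order: (thr0.a,thr0.b,thr1.a)
under SC → (0,0,1) (0,2,0) (0,2,1) (2,2,0)
under TSO → (0,0,0) (0,0,1) (0,2,0) (0,2,1) (2,2,0)
under PSO → (0,0,0) (0,0,1) (0,2,0) (0,2,1) (2,0,0) (2,2,0)
target (0,0,0) ∈ {TSO,PSO}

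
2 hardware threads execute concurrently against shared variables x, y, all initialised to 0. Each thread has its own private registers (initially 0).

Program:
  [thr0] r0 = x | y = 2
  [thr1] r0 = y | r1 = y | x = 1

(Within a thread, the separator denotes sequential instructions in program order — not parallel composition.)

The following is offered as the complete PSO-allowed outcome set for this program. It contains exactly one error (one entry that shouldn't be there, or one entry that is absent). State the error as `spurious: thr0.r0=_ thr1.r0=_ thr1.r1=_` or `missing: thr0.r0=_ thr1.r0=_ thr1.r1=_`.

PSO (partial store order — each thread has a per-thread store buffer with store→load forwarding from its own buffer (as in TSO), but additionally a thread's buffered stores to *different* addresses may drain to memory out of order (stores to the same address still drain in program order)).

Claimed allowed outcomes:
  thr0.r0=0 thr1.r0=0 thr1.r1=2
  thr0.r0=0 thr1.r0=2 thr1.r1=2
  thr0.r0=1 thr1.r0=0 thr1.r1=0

missing: thr0.r0=0 thr1.r0=0 thr1.r1=0

outcome vector order: (thr0.r0,thr1.r0,thr1.r1)
[PSO] allowed = {<0 0 0>; <0 0 2>; <0 2 2>; <1 0 0>}
PSO∖claimed = {<0 0 0>}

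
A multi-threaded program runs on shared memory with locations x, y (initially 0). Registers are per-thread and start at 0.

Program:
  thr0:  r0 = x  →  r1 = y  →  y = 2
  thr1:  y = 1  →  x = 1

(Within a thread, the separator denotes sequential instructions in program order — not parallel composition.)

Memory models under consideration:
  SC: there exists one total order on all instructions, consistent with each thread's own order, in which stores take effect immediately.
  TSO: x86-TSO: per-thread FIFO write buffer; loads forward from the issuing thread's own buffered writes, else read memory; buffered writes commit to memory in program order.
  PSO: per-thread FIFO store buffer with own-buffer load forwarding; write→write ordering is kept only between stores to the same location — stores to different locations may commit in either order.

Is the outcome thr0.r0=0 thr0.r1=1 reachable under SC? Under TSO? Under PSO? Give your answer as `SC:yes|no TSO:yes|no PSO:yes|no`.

outcome vector order: (thr0.r0,thr0.r1)
SC: 3 outcomes — {<0 0>, <0 1>, <1 1>}
TSO: 3 outcomes — {<0 0>, <0 1>, <1 1>}
PSO: 4 outcomes — {<0 0>, <0 1>, <1 0>, <1 1>}
target <0 1> ∈ {SC,TSO,PSO}

SC:yes TSO:yes PSO:yes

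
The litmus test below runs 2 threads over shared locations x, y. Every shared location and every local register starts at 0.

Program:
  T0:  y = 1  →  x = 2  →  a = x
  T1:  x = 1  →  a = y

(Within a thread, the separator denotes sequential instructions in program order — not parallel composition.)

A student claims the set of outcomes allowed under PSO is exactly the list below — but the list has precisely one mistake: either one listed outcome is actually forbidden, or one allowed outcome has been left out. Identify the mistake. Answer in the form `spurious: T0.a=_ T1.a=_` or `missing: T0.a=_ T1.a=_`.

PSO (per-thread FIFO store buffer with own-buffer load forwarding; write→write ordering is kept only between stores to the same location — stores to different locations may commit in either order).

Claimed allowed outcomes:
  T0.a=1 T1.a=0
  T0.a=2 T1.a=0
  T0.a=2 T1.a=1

outcome vector order: (T0.a,T1.a)
PSO (4): 1/0 1/1 2/0 2/1
PSO∖claimed = {1/1}

missing: T0.a=1 T1.a=1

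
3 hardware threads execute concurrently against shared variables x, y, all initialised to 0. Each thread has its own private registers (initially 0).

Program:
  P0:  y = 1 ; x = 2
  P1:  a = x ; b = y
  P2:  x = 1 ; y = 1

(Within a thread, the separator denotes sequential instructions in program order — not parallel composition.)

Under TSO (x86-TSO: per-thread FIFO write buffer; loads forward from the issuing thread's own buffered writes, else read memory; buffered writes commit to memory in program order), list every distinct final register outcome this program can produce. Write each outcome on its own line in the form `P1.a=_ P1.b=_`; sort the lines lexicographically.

outcome vector order: (P1.a,P1.b)
|TSO outcomes| = 5

P1.a=0 P1.b=0
P1.a=0 P1.b=1
P1.a=1 P1.b=0
P1.a=1 P1.b=1
P1.a=2 P1.b=1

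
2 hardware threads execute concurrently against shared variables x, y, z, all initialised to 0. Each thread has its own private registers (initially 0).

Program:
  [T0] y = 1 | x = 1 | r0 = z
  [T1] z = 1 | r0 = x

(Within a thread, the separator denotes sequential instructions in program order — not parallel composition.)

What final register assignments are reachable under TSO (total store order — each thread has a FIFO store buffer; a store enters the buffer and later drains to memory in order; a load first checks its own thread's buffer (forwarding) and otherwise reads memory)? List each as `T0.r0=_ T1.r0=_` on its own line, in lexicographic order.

T0.r0=0 T1.r0=0
T0.r0=0 T1.r0=1
T0.r0=1 T1.r0=0
T0.r0=1 T1.r0=1

outcome vector order: (T0.r0,T1.r0)
|TSO outcomes| = 4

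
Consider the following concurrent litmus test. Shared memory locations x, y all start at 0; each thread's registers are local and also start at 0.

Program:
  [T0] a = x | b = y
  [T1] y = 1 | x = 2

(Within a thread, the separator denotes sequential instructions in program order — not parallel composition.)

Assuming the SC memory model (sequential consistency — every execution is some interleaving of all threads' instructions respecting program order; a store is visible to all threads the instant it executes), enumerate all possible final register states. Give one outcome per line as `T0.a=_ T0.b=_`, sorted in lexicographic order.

T0.a=0 T0.b=0
T0.a=0 T0.b=1
T0.a=2 T0.b=1

outcome vector order: (T0.a,T0.b)
|SC outcomes| = 3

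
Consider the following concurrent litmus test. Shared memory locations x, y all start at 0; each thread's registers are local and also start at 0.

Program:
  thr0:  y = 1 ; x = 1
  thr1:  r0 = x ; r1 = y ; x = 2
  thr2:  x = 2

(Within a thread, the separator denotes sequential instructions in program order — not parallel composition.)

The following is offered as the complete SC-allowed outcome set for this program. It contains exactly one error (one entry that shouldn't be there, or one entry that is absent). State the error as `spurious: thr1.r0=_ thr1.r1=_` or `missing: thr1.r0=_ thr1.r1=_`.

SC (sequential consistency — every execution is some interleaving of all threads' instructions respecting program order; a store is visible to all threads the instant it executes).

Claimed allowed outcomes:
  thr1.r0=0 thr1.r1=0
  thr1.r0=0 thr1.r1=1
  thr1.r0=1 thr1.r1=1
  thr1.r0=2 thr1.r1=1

outcome vector order: (thr1.r0,thr1.r1)
[SC] allowed = {00; 01; 11; 20; 21}
SC∖claimed = {20}

missing: thr1.r0=2 thr1.r1=0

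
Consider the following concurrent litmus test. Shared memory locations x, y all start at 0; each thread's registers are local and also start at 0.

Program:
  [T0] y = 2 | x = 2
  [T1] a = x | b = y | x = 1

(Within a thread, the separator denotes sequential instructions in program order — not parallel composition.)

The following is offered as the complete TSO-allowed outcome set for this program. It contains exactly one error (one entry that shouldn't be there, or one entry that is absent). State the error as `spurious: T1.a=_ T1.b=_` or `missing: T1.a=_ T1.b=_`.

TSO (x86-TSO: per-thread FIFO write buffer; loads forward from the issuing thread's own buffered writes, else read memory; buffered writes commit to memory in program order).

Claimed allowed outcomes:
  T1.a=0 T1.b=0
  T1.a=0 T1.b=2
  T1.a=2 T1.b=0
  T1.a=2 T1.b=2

spurious: T1.a=2 T1.b=0

outcome vector order: (T1.a,T1.b)
under TSO → <0 0>, <0 2>, <2 2>
claimed∖TSO = {<2 0>}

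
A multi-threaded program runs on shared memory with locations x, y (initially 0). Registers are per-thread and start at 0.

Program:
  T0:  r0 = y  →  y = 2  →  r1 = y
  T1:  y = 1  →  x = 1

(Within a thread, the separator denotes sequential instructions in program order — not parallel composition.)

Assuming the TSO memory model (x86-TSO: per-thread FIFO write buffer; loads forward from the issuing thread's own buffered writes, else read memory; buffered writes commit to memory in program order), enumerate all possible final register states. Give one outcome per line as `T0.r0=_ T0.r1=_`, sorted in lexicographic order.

outcome vector order: (T0.r0,T0.r1)
|TSO outcomes| = 3

T0.r0=0 T0.r1=1
T0.r0=0 T0.r1=2
T0.r0=1 T0.r1=2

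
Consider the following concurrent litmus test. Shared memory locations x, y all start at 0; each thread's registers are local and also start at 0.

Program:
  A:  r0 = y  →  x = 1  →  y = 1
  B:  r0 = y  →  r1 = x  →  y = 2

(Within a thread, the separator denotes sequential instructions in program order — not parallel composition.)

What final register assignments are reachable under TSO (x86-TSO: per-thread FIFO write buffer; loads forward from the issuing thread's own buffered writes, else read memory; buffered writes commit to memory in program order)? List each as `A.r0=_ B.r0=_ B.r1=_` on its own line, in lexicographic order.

outcome vector order: (A.r0,B.r0,B.r1)
|TSO outcomes| = 4

A.r0=0 B.r0=0 B.r1=0
A.r0=0 B.r0=0 B.r1=1
A.r0=0 B.r0=1 B.r1=1
A.r0=2 B.r0=0 B.r1=0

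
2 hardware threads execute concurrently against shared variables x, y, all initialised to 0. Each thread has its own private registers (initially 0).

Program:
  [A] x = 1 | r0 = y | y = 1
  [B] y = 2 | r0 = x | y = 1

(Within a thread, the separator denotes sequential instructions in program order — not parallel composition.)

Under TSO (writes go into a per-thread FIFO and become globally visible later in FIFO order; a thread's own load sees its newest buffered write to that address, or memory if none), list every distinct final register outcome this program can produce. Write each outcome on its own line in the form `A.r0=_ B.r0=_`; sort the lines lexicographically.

outcome vector order: (A.r0,B.r0)
|TSO outcomes| = 6

A.r0=0 B.r0=0
A.r0=0 B.r0=1
A.r0=1 B.r0=0
A.r0=1 B.r0=1
A.r0=2 B.r0=0
A.r0=2 B.r0=1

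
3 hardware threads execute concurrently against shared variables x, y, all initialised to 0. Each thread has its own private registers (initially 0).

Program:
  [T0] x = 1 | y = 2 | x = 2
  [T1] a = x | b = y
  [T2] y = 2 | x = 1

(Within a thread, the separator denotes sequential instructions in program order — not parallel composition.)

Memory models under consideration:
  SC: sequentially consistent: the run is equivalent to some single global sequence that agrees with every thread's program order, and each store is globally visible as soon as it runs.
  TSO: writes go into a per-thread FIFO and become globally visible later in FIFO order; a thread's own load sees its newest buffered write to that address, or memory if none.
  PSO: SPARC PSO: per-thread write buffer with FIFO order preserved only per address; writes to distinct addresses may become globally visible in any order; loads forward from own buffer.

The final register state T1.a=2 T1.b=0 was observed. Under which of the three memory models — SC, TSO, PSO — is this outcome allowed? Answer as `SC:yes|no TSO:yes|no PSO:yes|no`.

outcome vector order: (T1.a,T1.b)
[SC] allowed = {<0 0>, <0 2>, <1 0>, <1 2>, <2 2>}
[TSO] allowed = {<0 0>, <0 2>, <1 0>, <1 2>, <2 2>}
[PSO] allowed = {<0 0>, <0 2>, <1 0>, <1 2>, <2 0>, <2 2>}
target <2 0> ∈ {PSO}

SC:no TSO:no PSO:yes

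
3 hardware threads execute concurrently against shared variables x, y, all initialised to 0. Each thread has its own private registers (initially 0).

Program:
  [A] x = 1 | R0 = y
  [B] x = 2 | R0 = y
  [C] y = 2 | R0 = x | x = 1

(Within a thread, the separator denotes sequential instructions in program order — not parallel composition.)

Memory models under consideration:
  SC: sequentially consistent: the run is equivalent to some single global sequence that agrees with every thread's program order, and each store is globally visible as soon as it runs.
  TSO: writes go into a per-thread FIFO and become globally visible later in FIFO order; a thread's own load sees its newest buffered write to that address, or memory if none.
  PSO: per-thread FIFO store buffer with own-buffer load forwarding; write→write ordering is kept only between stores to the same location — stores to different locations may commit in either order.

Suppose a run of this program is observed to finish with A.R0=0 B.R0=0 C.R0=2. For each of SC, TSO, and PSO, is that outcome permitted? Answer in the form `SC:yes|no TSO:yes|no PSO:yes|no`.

SC:yes TSO:yes PSO:yes

outcome vector order: (A.R0,B.R0,C.R0)
[SC] allowed = {(0,0,1) (0,0,2) (0,2,1) (0,2,2) (2,0,1) (2,0,2) (2,2,0) (2,2,1) (2,2,2)}
[TSO] allowed = {(0,0,0) (0,0,1) (0,0,2) (0,2,0) (0,2,1) (0,2,2) (2,0,0) (2,0,1) (2,0,2) (2,2,0) (2,2,1) (2,2,2)}
[PSO] allowed = {(0,0,0) (0,0,1) (0,0,2) (0,2,0) (0,2,1) (0,2,2) (2,0,0) (2,0,1) (2,0,2) (2,2,0) (2,2,1) (2,2,2)}
target (0,0,2) ∈ {SC,TSO,PSO}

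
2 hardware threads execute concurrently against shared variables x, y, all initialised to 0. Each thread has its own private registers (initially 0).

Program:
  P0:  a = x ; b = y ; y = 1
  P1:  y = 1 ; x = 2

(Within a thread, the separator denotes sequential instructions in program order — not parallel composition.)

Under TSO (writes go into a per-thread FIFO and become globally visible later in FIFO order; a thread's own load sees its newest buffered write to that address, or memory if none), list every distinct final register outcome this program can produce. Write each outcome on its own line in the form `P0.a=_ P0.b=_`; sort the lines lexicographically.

P0.a=0 P0.b=0
P0.a=0 P0.b=1
P0.a=2 P0.b=1

outcome vector order: (P0.a,P0.b)
|TSO outcomes| = 3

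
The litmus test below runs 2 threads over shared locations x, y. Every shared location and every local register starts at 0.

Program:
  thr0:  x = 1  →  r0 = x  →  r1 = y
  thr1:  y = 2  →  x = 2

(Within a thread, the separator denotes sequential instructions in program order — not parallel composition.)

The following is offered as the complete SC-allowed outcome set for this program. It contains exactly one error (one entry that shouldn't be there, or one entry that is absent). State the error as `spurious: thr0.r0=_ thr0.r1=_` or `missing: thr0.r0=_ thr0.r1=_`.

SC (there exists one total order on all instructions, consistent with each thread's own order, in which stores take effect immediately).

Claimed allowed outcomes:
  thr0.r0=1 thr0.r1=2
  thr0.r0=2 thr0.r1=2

outcome vector order: (thr0.r0,thr0.r1)
under SC → <1 0> <1 2> <2 2>
SC∖claimed = {<1 0>}

missing: thr0.r0=1 thr0.r1=0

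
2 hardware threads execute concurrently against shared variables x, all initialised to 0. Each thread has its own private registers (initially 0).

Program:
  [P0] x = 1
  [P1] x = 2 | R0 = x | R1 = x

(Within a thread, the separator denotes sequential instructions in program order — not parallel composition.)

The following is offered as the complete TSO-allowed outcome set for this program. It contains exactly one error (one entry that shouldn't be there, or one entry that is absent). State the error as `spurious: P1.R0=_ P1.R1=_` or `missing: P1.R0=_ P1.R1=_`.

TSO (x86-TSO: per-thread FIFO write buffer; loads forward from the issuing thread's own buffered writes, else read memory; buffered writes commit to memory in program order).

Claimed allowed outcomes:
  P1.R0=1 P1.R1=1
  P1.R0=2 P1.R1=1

missing: P1.R0=2 P1.R1=2

outcome vector order: (P1.R0,P1.R1)
TSO (3): 1/1, 2/1, 2/2
TSO∖claimed = {2/2}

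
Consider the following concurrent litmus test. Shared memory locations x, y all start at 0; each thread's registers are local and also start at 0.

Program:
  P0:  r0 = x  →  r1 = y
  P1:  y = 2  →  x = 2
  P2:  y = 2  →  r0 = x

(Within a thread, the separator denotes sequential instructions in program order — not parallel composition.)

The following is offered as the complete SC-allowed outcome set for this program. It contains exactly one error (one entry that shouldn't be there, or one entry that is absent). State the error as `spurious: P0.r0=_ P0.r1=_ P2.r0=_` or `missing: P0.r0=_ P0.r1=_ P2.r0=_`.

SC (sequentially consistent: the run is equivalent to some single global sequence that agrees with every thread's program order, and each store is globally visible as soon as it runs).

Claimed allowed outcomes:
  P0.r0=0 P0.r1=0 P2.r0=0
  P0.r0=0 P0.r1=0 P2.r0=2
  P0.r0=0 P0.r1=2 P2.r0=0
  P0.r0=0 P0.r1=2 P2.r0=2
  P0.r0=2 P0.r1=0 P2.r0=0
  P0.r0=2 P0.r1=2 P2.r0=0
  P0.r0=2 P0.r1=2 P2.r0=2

outcome vector order: (P0.r0,P0.r1,P2.r0)
[SC] allowed = {(0,0,0) (0,0,2) (0,2,0) (0,2,2) (2,2,0) (2,2,2)}
claimed∖SC = {(2,0,0)}

spurious: P0.r0=2 P0.r1=0 P2.r0=0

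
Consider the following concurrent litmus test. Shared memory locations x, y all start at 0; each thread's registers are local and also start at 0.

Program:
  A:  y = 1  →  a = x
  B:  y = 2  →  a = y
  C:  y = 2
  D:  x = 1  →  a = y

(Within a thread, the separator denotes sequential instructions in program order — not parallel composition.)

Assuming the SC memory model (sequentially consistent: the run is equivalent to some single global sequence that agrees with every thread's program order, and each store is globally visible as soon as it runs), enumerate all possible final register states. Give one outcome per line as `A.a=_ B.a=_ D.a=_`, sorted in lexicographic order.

A.a=0 B.a=1 D.a=1
A.a=0 B.a=1 D.a=2
A.a=0 B.a=2 D.a=1
A.a=0 B.a=2 D.a=2
A.a=1 B.a=1 D.a=0
A.a=1 B.a=1 D.a=1
A.a=1 B.a=1 D.a=2
A.a=1 B.a=2 D.a=0
A.a=1 B.a=2 D.a=1
A.a=1 B.a=2 D.a=2

outcome vector order: (A.a,B.a,D.a)
|SC outcomes| = 10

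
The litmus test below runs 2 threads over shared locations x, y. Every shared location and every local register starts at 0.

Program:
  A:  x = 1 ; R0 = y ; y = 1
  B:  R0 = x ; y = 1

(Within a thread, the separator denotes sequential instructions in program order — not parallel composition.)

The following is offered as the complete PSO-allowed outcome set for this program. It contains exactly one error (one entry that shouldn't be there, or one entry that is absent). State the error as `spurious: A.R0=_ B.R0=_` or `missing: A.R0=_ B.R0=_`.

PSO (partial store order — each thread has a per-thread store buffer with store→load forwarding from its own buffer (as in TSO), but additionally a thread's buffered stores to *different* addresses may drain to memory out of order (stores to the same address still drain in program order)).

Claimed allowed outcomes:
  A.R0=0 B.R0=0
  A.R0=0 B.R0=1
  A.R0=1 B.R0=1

outcome vector order: (A.R0,B.R0)
under PSO → 0/0 0/1 1/0 1/1
PSO∖claimed = {1/0}

missing: A.R0=1 B.R0=0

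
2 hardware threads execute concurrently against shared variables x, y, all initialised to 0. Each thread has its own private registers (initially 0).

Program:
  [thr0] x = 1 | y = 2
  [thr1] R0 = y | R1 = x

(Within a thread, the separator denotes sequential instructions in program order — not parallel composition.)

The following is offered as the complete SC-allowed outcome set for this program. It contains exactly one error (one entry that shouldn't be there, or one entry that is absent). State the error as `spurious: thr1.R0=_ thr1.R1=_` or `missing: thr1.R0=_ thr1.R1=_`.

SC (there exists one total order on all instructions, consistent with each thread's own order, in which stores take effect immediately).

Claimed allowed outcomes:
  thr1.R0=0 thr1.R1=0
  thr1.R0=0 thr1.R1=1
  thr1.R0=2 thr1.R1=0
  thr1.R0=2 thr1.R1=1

spurious: thr1.R0=2 thr1.R1=0

outcome vector order: (thr1.R0,thr1.R1)
SC: 3 outcomes — {0/0; 0/1; 2/1}
claimed∖SC = {2/0}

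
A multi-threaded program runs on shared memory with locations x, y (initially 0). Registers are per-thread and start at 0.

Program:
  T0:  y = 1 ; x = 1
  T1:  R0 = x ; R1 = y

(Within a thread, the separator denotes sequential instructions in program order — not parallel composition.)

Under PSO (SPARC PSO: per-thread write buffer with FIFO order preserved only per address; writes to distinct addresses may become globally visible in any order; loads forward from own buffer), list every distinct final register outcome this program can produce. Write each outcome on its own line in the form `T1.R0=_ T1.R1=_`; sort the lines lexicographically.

outcome vector order: (T1.R0,T1.R1)
|PSO outcomes| = 4

T1.R0=0 T1.R1=0
T1.R0=0 T1.R1=1
T1.R0=1 T1.R1=0
T1.R0=1 T1.R1=1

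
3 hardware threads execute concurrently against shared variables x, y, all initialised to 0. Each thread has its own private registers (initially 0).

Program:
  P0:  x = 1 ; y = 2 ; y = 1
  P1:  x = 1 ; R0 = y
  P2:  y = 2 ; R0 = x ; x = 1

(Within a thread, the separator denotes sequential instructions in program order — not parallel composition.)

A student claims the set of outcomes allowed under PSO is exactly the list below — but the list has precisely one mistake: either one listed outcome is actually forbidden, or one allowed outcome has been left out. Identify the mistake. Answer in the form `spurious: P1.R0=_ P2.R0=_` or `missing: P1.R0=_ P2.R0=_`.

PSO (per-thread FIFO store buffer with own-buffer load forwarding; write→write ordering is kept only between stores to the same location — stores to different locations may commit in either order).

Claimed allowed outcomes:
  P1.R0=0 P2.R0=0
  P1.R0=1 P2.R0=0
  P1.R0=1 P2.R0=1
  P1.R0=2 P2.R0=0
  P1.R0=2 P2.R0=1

missing: P1.R0=0 P2.R0=1

outcome vector order: (P1.R0,P2.R0)
PSO (6): <0 0>, <0 1>, <1 0>, <1 1>, <2 0>, <2 1>
PSO∖claimed = {<0 1>}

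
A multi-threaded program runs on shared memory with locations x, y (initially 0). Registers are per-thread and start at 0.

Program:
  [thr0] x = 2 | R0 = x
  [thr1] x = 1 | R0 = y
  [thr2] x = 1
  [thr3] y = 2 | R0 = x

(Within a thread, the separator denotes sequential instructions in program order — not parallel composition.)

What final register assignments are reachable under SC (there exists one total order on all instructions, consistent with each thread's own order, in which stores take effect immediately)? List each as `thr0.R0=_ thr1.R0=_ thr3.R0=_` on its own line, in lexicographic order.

outcome vector order: (thr0.R0,thr1.R0,thr3.R0)
|SC outcomes| = 10

thr0.R0=1 thr1.R0=0 thr3.R0=1
thr0.R0=1 thr1.R0=0 thr3.R0=2
thr0.R0=1 thr1.R0=2 thr3.R0=0
thr0.R0=1 thr1.R0=2 thr3.R0=1
thr0.R0=1 thr1.R0=2 thr3.R0=2
thr0.R0=2 thr1.R0=0 thr3.R0=1
thr0.R0=2 thr1.R0=0 thr3.R0=2
thr0.R0=2 thr1.R0=2 thr3.R0=0
thr0.R0=2 thr1.R0=2 thr3.R0=1
thr0.R0=2 thr1.R0=2 thr3.R0=2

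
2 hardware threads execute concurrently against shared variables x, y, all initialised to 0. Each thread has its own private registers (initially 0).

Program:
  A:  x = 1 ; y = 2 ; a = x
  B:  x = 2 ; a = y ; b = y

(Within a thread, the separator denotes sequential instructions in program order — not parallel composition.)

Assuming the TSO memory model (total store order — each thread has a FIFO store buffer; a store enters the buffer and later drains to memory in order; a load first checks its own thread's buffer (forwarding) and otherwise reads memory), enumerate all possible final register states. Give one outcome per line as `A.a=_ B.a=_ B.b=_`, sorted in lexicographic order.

outcome vector order: (A.a,B.a,B.b)
|TSO outcomes| = 6

A.a=1 B.a=0 B.b=0
A.a=1 B.a=0 B.b=2
A.a=1 B.a=2 B.b=2
A.a=2 B.a=0 B.b=0
A.a=2 B.a=0 B.b=2
A.a=2 B.a=2 B.b=2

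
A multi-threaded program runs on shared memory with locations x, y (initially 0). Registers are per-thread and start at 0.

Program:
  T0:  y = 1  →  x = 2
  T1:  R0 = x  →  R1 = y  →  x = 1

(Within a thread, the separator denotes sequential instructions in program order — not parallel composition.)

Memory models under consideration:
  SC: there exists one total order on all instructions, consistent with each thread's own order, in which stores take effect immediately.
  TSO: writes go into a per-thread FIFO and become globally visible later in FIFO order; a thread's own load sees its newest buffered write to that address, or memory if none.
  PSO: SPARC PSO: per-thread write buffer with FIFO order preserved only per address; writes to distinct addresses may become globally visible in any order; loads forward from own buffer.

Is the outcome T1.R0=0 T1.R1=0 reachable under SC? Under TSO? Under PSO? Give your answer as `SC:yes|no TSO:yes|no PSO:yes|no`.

outcome vector order: (T1.R0,T1.R1)
under SC → 0/0 0/1 2/1
under TSO → 0/0 0/1 2/1
under PSO → 0/0 0/1 2/0 2/1
target 0/0 ∈ {SC,TSO,PSO}

SC:yes TSO:yes PSO:yes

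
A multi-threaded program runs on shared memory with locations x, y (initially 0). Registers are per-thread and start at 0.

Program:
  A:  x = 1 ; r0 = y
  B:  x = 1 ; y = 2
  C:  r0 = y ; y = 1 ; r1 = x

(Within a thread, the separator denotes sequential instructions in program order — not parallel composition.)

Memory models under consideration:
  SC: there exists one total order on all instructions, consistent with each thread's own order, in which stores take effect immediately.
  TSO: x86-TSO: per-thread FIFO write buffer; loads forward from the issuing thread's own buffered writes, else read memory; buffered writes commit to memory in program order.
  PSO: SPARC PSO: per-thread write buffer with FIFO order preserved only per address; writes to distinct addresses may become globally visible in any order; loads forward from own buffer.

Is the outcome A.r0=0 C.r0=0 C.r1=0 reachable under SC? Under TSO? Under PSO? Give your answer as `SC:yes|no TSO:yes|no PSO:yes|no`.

SC:no TSO:yes PSO:yes

outcome vector order: (A.r0,C.r0,C.r1)
[SC] allowed = {<0 0 1>, <0 2 1>, <1 0 0>, <1 0 1>, <1 2 1>, <2 0 0>, <2 0 1>, <2 2 1>}
[TSO] allowed = {<0 0 0>, <0 0 1>, <0 2 1>, <1 0 0>, <1 0 1>, <1 2 1>, <2 0 0>, <2 0 1>, <2 2 1>}
[PSO] allowed = {<0 0 0>, <0 0 1>, <0 2 0>, <0 2 1>, <1 0 0>, <1 0 1>, <1 2 0>, <1 2 1>, <2 0 0>, <2 0 1>, <2 2 0>, <2 2 1>}
target <0 0 0> ∈ {TSO,PSO}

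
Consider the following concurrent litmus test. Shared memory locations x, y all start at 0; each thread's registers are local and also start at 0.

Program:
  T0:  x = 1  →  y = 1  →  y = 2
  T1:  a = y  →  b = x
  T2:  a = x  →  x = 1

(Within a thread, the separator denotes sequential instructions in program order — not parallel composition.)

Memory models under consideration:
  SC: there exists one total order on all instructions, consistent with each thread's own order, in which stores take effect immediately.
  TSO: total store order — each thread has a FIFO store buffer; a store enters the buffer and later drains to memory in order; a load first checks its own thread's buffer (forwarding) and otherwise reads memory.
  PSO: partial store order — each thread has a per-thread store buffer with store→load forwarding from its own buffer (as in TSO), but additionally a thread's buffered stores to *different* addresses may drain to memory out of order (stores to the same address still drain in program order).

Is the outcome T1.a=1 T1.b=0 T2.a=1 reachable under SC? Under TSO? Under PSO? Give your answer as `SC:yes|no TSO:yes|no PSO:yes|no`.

SC:no TSO:no PSO:yes

outcome vector order: (T1.a,T1.b,T2.a)
under SC → <0 0 0>, <0 0 1>, <0 1 0>, <0 1 1>, <1 1 0>, <1 1 1>, <2 1 0>, <2 1 1>
under TSO → <0 0 0>, <0 0 1>, <0 1 0>, <0 1 1>, <1 1 0>, <1 1 1>, <2 1 0>, <2 1 1>
under PSO → <0 0 0>, <0 0 1>, <0 1 0>, <0 1 1>, <1 0 0>, <1 0 1>, <1 1 0>, <1 1 1>, <2 0 0>, <2 0 1>, <2 1 0>, <2 1 1>
target <1 0 1> ∈ {PSO}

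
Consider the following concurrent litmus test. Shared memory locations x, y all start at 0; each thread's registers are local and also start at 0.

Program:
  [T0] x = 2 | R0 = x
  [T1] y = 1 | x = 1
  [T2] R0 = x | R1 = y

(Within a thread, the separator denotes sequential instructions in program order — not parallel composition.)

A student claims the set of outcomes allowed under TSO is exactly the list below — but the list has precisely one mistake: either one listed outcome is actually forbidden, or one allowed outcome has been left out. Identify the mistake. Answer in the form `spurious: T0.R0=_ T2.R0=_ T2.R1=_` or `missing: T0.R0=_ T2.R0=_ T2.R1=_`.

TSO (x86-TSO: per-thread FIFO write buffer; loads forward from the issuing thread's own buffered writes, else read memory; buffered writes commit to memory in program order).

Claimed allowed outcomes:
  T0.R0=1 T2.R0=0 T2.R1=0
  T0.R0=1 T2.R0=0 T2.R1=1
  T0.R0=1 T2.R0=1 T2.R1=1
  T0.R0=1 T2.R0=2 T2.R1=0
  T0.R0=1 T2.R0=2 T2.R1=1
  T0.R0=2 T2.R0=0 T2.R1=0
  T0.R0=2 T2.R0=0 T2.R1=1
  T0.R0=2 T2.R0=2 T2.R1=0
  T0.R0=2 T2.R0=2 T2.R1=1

missing: T0.R0=2 T2.R0=1 T2.R1=1

outcome vector order: (T0.R0,T2.R0,T2.R1)
[TSO] allowed = {1/0/0; 1/0/1; 1/1/1; 1/2/0; 1/2/1; 2/0/0; 2/0/1; 2/1/1; 2/2/0; 2/2/1}
TSO∖claimed = {2/1/1}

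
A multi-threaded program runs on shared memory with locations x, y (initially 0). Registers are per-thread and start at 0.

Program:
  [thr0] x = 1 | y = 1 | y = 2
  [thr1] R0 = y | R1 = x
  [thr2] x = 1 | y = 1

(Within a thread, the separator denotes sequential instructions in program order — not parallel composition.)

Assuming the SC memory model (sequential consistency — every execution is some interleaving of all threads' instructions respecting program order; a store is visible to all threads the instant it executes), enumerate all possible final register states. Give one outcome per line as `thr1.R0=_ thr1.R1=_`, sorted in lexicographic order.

outcome vector order: (thr1.R0,thr1.R1)
|SC outcomes| = 4

thr1.R0=0 thr1.R1=0
thr1.R0=0 thr1.R1=1
thr1.R0=1 thr1.R1=1
thr1.R0=2 thr1.R1=1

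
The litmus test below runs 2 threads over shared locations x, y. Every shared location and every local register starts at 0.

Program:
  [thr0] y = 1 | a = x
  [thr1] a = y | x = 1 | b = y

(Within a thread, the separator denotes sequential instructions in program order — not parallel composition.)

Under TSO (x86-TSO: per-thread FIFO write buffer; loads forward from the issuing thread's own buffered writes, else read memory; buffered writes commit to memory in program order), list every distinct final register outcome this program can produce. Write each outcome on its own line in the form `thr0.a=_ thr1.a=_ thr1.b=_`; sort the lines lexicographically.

outcome vector order: (thr0.a,thr1.a,thr1.b)
|TSO outcomes| = 6

thr0.a=0 thr1.a=0 thr1.b=0
thr0.a=0 thr1.a=0 thr1.b=1
thr0.a=0 thr1.a=1 thr1.b=1
thr0.a=1 thr1.a=0 thr1.b=0
thr0.a=1 thr1.a=0 thr1.b=1
thr0.a=1 thr1.a=1 thr1.b=1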